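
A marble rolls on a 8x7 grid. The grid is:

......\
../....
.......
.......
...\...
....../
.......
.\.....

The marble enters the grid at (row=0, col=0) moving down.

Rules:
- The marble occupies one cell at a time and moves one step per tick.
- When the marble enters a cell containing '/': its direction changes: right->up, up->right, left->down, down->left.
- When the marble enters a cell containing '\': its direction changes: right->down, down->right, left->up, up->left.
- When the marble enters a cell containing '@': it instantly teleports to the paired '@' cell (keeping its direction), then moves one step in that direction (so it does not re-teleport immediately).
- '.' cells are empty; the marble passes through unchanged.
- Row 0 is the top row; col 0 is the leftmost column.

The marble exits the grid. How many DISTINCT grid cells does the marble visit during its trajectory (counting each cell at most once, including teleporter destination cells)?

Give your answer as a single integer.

Answer: 8

Derivation:
Step 1: enter (0,0), '.' pass, move down to (1,0)
Step 2: enter (1,0), '.' pass, move down to (2,0)
Step 3: enter (2,0), '.' pass, move down to (3,0)
Step 4: enter (3,0), '.' pass, move down to (4,0)
Step 5: enter (4,0), '.' pass, move down to (5,0)
Step 6: enter (5,0), '.' pass, move down to (6,0)
Step 7: enter (6,0), '.' pass, move down to (7,0)
Step 8: enter (7,0), '.' pass, move down to (8,0)
Step 9: at (8,0) — EXIT via bottom edge, pos 0
Distinct cells visited: 8 (path length 8)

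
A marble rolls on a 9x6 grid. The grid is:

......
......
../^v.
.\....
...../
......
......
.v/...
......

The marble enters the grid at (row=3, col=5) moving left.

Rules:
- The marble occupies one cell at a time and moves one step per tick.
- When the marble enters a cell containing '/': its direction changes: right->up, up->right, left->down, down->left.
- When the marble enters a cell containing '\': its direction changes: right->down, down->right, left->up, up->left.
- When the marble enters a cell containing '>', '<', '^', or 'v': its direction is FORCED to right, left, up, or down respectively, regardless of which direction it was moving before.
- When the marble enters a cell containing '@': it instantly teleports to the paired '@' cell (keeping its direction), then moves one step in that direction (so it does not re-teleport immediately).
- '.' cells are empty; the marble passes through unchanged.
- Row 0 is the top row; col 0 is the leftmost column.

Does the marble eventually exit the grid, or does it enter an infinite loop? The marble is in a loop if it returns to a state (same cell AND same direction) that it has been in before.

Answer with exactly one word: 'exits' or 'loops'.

Answer: exits

Derivation:
Step 1: enter (3,5), '.' pass, move left to (3,4)
Step 2: enter (3,4), '.' pass, move left to (3,3)
Step 3: enter (3,3), '.' pass, move left to (3,2)
Step 4: enter (3,2), '.' pass, move left to (3,1)
Step 5: enter (3,1), '\' deflects left->up, move up to (2,1)
Step 6: enter (2,1), '.' pass, move up to (1,1)
Step 7: enter (1,1), '.' pass, move up to (0,1)
Step 8: enter (0,1), '.' pass, move up to (-1,1)
Step 9: at (-1,1) — EXIT via top edge, pos 1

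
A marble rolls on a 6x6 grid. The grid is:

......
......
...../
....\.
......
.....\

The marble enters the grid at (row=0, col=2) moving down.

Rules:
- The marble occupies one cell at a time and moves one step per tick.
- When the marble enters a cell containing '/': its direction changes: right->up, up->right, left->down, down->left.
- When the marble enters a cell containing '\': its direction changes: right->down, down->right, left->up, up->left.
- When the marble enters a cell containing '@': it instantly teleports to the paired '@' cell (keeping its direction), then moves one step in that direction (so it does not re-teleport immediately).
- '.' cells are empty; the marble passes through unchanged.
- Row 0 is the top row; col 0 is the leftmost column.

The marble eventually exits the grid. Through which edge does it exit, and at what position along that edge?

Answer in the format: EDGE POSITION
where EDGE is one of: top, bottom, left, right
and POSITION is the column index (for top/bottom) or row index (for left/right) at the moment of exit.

Step 1: enter (0,2), '.' pass, move down to (1,2)
Step 2: enter (1,2), '.' pass, move down to (2,2)
Step 3: enter (2,2), '.' pass, move down to (3,2)
Step 4: enter (3,2), '.' pass, move down to (4,2)
Step 5: enter (4,2), '.' pass, move down to (5,2)
Step 6: enter (5,2), '.' pass, move down to (6,2)
Step 7: at (6,2) — EXIT via bottom edge, pos 2

Answer: bottom 2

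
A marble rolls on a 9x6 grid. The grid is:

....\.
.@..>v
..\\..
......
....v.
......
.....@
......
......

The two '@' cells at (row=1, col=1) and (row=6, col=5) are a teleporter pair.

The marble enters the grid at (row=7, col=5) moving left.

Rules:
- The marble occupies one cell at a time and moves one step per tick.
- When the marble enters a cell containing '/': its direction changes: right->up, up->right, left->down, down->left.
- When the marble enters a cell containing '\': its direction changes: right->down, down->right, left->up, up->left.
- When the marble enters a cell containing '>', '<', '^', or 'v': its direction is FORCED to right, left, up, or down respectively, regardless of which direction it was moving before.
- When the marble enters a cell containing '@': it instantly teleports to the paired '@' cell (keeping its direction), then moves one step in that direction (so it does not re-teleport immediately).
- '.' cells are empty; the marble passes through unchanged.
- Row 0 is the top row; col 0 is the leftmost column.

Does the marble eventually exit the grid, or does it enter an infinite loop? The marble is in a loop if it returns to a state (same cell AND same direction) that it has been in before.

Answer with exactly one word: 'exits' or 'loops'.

Answer: exits

Derivation:
Step 1: enter (7,5), '.' pass, move left to (7,4)
Step 2: enter (7,4), '.' pass, move left to (7,3)
Step 3: enter (7,3), '.' pass, move left to (7,2)
Step 4: enter (7,2), '.' pass, move left to (7,1)
Step 5: enter (7,1), '.' pass, move left to (7,0)
Step 6: enter (7,0), '.' pass, move left to (7,-1)
Step 7: at (7,-1) — EXIT via left edge, pos 7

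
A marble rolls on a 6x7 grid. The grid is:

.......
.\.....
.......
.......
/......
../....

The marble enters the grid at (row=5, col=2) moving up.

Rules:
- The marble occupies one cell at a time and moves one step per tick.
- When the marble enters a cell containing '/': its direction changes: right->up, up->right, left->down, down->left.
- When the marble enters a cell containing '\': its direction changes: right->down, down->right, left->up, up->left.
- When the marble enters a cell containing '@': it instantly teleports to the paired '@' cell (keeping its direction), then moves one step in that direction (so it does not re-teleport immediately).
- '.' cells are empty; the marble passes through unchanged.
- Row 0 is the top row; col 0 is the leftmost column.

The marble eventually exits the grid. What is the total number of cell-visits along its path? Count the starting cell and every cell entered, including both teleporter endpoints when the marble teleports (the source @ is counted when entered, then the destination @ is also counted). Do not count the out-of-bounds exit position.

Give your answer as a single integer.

Step 1: enter (5,2), '/' deflects up->right, move right to (5,3)
Step 2: enter (5,3), '.' pass, move right to (5,4)
Step 3: enter (5,4), '.' pass, move right to (5,5)
Step 4: enter (5,5), '.' pass, move right to (5,6)
Step 5: enter (5,6), '.' pass, move right to (5,7)
Step 6: at (5,7) — EXIT via right edge, pos 5
Path length (cell visits): 5

Answer: 5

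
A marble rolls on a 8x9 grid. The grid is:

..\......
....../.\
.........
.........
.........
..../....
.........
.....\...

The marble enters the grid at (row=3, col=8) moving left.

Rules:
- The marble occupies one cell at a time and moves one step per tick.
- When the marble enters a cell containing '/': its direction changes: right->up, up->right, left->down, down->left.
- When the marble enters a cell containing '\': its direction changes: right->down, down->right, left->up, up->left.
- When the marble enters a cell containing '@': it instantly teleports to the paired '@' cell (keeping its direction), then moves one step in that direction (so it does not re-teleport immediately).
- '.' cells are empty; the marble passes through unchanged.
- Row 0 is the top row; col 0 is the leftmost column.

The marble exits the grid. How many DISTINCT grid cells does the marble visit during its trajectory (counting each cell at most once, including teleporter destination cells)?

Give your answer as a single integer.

Step 1: enter (3,8), '.' pass, move left to (3,7)
Step 2: enter (3,7), '.' pass, move left to (3,6)
Step 3: enter (3,6), '.' pass, move left to (3,5)
Step 4: enter (3,5), '.' pass, move left to (3,4)
Step 5: enter (3,4), '.' pass, move left to (3,3)
Step 6: enter (3,3), '.' pass, move left to (3,2)
Step 7: enter (3,2), '.' pass, move left to (3,1)
Step 8: enter (3,1), '.' pass, move left to (3,0)
Step 9: enter (3,0), '.' pass, move left to (3,-1)
Step 10: at (3,-1) — EXIT via left edge, pos 3
Distinct cells visited: 9 (path length 9)

Answer: 9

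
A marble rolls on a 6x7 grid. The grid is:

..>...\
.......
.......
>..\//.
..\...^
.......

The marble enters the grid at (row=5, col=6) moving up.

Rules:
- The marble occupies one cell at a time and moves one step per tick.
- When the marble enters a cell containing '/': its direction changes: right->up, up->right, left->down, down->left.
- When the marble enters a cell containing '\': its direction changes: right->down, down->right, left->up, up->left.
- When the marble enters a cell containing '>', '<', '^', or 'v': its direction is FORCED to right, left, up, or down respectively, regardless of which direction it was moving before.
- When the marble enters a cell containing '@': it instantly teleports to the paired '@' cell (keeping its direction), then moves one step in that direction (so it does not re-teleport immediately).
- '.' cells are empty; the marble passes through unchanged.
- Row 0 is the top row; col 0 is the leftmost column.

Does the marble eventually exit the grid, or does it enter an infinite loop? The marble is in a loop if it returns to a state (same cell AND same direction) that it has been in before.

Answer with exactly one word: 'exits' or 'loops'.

Answer: loops

Derivation:
Step 1: enter (5,6), '.' pass, move up to (4,6)
Step 2: enter (4,6), '^' forces up->up, move up to (3,6)
Step 3: enter (3,6), '.' pass, move up to (2,6)
Step 4: enter (2,6), '.' pass, move up to (1,6)
Step 5: enter (1,6), '.' pass, move up to (0,6)
Step 6: enter (0,6), '\' deflects up->left, move left to (0,5)
Step 7: enter (0,5), '.' pass, move left to (0,4)
Step 8: enter (0,4), '.' pass, move left to (0,3)
Step 9: enter (0,3), '.' pass, move left to (0,2)
Step 10: enter (0,2), '>' forces left->right, move right to (0,3)
Step 11: enter (0,3), '.' pass, move right to (0,4)
Step 12: enter (0,4), '.' pass, move right to (0,5)
Step 13: enter (0,5), '.' pass, move right to (0,6)
Step 14: enter (0,6), '\' deflects right->down, move down to (1,6)
Step 15: enter (1,6), '.' pass, move down to (2,6)
Step 16: enter (2,6), '.' pass, move down to (3,6)
Step 17: enter (3,6), '.' pass, move down to (4,6)
Step 18: enter (4,6), '^' forces down->up, move up to (3,6)
Step 19: at (3,6) dir=up — LOOP DETECTED (seen before)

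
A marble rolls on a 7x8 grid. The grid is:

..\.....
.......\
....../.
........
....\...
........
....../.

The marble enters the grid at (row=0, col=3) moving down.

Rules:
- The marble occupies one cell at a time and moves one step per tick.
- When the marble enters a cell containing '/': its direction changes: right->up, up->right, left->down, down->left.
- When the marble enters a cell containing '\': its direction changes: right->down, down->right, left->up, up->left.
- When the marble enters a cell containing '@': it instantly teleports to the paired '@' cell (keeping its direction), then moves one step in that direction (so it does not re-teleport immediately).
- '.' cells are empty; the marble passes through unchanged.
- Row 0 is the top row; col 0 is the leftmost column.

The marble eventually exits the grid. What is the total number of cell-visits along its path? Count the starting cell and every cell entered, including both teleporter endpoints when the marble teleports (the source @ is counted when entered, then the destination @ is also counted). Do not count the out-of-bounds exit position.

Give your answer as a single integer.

Answer: 7

Derivation:
Step 1: enter (0,3), '.' pass, move down to (1,3)
Step 2: enter (1,3), '.' pass, move down to (2,3)
Step 3: enter (2,3), '.' pass, move down to (3,3)
Step 4: enter (3,3), '.' pass, move down to (4,3)
Step 5: enter (4,3), '.' pass, move down to (5,3)
Step 6: enter (5,3), '.' pass, move down to (6,3)
Step 7: enter (6,3), '.' pass, move down to (7,3)
Step 8: at (7,3) — EXIT via bottom edge, pos 3
Path length (cell visits): 7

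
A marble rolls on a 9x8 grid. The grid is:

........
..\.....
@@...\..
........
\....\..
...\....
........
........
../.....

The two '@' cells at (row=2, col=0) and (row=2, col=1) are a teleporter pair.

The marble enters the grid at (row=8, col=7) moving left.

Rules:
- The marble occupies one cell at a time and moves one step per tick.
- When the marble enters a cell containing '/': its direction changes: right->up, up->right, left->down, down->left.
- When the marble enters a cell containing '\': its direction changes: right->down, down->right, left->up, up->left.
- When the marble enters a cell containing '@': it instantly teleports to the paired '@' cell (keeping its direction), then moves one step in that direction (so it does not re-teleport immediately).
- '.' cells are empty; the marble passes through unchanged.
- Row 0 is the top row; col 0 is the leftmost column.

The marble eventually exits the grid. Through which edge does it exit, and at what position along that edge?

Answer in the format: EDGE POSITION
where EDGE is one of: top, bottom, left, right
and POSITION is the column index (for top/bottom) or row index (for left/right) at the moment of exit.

Step 1: enter (8,7), '.' pass, move left to (8,6)
Step 2: enter (8,6), '.' pass, move left to (8,5)
Step 3: enter (8,5), '.' pass, move left to (8,4)
Step 4: enter (8,4), '.' pass, move left to (8,3)
Step 5: enter (8,3), '.' pass, move left to (8,2)
Step 6: enter (8,2), '/' deflects left->down, move down to (9,2)
Step 7: at (9,2) — EXIT via bottom edge, pos 2

Answer: bottom 2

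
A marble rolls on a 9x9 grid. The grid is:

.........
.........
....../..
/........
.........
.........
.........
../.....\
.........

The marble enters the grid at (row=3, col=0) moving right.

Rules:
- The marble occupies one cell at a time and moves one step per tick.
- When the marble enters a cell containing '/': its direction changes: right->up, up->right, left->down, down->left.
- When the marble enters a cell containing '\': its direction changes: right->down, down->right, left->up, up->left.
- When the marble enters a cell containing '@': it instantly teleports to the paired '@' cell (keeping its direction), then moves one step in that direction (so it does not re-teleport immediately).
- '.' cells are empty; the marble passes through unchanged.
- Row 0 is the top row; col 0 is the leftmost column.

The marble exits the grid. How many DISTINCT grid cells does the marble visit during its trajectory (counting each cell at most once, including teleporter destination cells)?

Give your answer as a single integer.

Answer: 4

Derivation:
Step 1: enter (3,0), '/' deflects right->up, move up to (2,0)
Step 2: enter (2,0), '.' pass, move up to (1,0)
Step 3: enter (1,0), '.' pass, move up to (0,0)
Step 4: enter (0,0), '.' pass, move up to (-1,0)
Step 5: at (-1,0) — EXIT via top edge, pos 0
Distinct cells visited: 4 (path length 4)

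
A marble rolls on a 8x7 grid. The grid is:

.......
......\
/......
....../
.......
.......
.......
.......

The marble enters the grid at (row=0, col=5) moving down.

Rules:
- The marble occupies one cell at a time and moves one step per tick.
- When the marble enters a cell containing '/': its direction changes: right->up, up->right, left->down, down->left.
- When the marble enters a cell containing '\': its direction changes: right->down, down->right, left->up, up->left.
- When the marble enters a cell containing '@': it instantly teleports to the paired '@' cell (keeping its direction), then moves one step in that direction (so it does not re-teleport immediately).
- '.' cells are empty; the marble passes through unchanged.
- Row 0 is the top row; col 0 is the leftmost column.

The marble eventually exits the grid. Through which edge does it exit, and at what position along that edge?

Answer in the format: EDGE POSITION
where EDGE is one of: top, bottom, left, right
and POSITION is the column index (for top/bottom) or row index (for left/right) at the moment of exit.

Step 1: enter (0,5), '.' pass, move down to (1,5)
Step 2: enter (1,5), '.' pass, move down to (2,5)
Step 3: enter (2,5), '.' pass, move down to (3,5)
Step 4: enter (3,5), '.' pass, move down to (4,5)
Step 5: enter (4,5), '.' pass, move down to (5,5)
Step 6: enter (5,5), '.' pass, move down to (6,5)
Step 7: enter (6,5), '.' pass, move down to (7,5)
Step 8: enter (7,5), '.' pass, move down to (8,5)
Step 9: at (8,5) — EXIT via bottom edge, pos 5

Answer: bottom 5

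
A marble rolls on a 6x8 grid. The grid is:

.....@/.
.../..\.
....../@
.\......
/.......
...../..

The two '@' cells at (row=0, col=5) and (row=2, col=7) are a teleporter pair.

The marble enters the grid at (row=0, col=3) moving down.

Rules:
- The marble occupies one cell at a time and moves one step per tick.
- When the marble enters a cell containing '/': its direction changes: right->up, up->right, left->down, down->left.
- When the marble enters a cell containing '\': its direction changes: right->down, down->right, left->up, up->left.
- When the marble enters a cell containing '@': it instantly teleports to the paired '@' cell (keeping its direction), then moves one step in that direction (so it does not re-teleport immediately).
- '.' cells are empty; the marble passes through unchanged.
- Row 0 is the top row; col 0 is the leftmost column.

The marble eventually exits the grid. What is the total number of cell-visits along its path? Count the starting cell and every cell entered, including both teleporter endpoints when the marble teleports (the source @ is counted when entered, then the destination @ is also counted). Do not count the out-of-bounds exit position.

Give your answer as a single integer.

Answer: 5

Derivation:
Step 1: enter (0,3), '.' pass, move down to (1,3)
Step 2: enter (1,3), '/' deflects down->left, move left to (1,2)
Step 3: enter (1,2), '.' pass, move left to (1,1)
Step 4: enter (1,1), '.' pass, move left to (1,0)
Step 5: enter (1,0), '.' pass, move left to (1,-1)
Step 6: at (1,-1) — EXIT via left edge, pos 1
Path length (cell visits): 5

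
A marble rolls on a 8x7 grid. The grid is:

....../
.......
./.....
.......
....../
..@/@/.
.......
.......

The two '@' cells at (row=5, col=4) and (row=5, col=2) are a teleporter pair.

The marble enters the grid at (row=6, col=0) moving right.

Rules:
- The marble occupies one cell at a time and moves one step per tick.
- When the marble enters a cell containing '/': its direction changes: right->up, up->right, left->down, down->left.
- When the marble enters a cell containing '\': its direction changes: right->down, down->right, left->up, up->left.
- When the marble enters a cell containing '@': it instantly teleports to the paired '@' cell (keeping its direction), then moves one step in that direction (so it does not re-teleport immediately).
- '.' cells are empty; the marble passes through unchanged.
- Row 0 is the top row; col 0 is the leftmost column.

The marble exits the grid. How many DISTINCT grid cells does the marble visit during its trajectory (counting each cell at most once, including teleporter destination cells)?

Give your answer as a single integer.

Step 1: enter (6,0), '.' pass, move right to (6,1)
Step 2: enter (6,1), '.' pass, move right to (6,2)
Step 3: enter (6,2), '.' pass, move right to (6,3)
Step 4: enter (6,3), '.' pass, move right to (6,4)
Step 5: enter (6,4), '.' pass, move right to (6,5)
Step 6: enter (6,5), '.' pass, move right to (6,6)
Step 7: enter (6,6), '.' pass, move right to (6,7)
Step 8: at (6,7) — EXIT via right edge, pos 6
Distinct cells visited: 7 (path length 7)

Answer: 7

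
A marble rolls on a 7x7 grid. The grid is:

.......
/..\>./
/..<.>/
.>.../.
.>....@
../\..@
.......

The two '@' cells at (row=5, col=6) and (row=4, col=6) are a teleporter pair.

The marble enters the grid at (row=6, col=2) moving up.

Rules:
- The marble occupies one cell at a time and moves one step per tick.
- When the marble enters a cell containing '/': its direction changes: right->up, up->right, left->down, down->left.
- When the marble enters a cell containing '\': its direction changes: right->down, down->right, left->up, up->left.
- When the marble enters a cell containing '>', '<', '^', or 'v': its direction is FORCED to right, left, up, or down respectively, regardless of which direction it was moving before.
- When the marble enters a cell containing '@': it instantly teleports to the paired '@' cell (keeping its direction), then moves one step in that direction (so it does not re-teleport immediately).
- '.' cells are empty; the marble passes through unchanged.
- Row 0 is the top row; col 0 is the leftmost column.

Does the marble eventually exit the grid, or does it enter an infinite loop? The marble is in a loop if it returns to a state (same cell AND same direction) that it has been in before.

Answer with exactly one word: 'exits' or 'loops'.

Step 1: enter (6,2), '.' pass, move up to (5,2)
Step 2: enter (5,2), '/' deflects up->right, move right to (5,3)
Step 3: enter (5,3), '\' deflects right->down, move down to (6,3)
Step 4: enter (6,3), '.' pass, move down to (7,3)
Step 5: at (7,3) — EXIT via bottom edge, pos 3

Answer: exits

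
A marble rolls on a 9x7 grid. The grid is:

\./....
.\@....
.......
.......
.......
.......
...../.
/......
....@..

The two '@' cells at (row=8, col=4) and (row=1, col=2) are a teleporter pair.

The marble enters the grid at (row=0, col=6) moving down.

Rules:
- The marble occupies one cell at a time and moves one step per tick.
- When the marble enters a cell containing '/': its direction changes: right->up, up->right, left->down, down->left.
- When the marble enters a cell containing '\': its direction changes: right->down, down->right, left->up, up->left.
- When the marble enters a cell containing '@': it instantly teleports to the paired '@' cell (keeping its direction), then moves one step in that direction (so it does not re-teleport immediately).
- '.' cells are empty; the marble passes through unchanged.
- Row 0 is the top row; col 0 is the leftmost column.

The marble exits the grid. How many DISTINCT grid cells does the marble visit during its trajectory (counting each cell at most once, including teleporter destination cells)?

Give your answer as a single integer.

Answer: 9

Derivation:
Step 1: enter (0,6), '.' pass, move down to (1,6)
Step 2: enter (1,6), '.' pass, move down to (2,6)
Step 3: enter (2,6), '.' pass, move down to (3,6)
Step 4: enter (3,6), '.' pass, move down to (4,6)
Step 5: enter (4,6), '.' pass, move down to (5,6)
Step 6: enter (5,6), '.' pass, move down to (6,6)
Step 7: enter (6,6), '.' pass, move down to (7,6)
Step 8: enter (7,6), '.' pass, move down to (8,6)
Step 9: enter (8,6), '.' pass, move down to (9,6)
Step 10: at (9,6) — EXIT via bottom edge, pos 6
Distinct cells visited: 9 (path length 9)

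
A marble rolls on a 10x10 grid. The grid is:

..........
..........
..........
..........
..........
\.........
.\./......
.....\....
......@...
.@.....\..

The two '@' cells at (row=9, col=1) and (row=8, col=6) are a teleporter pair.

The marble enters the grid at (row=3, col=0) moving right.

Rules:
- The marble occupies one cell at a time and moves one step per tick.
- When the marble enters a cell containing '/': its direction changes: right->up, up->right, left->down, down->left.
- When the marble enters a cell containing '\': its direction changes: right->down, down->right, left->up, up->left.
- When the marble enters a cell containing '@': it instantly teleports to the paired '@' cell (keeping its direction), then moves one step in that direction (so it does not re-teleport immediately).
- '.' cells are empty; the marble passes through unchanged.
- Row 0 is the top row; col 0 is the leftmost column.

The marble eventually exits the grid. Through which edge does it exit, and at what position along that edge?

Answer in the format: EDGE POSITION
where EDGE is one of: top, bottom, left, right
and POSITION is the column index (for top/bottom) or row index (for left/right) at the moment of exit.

Step 1: enter (3,0), '.' pass, move right to (3,1)
Step 2: enter (3,1), '.' pass, move right to (3,2)
Step 3: enter (3,2), '.' pass, move right to (3,3)
Step 4: enter (3,3), '.' pass, move right to (3,4)
Step 5: enter (3,4), '.' pass, move right to (3,5)
Step 6: enter (3,5), '.' pass, move right to (3,6)
Step 7: enter (3,6), '.' pass, move right to (3,7)
Step 8: enter (3,7), '.' pass, move right to (3,8)
Step 9: enter (3,8), '.' pass, move right to (3,9)
Step 10: enter (3,9), '.' pass, move right to (3,10)
Step 11: at (3,10) — EXIT via right edge, pos 3

Answer: right 3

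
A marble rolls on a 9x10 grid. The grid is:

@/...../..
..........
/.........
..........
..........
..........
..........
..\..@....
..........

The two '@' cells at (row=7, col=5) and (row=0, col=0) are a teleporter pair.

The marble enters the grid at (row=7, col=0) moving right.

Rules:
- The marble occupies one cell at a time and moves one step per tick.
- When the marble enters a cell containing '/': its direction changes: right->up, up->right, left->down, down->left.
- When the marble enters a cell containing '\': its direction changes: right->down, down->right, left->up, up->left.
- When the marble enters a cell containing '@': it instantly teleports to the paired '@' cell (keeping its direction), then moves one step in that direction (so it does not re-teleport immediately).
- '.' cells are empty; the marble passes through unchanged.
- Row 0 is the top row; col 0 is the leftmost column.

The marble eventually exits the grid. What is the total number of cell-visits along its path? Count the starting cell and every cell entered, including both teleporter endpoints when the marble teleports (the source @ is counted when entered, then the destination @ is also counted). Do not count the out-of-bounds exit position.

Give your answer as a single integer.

Step 1: enter (7,0), '.' pass, move right to (7,1)
Step 2: enter (7,1), '.' pass, move right to (7,2)
Step 3: enter (7,2), '\' deflects right->down, move down to (8,2)
Step 4: enter (8,2), '.' pass, move down to (9,2)
Step 5: at (9,2) — EXIT via bottom edge, pos 2
Path length (cell visits): 4

Answer: 4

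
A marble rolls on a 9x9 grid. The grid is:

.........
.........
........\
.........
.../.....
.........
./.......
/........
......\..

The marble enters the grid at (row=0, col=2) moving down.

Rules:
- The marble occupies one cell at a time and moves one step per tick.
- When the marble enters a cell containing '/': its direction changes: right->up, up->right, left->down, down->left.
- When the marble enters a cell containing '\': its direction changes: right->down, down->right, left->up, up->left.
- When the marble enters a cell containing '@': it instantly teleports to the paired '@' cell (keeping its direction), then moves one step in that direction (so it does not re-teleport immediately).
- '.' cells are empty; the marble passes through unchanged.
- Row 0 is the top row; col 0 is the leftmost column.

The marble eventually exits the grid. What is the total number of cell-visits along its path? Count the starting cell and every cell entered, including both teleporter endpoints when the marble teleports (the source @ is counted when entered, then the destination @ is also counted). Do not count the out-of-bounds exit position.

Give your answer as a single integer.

Step 1: enter (0,2), '.' pass, move down to (1,2)
Step 2: enter (1,2), '.' pass, move down to (2,2)
Step 3: enter (2,2), '.' pass, move down to (3,2)
Step 4: enter (3,2), '.' pass, move down to (4,2)
Step 5: enter (4,2), '.' pass, move down to (5,2)
Step 6: enter (5,2), '.' pass, move down to (6,2)
Step 7: enter (6,2), '.' pass, move down to (7,2)
Step 8: enter (7,2), '.' pass, move down to (8,2)
Step 9: enter (8,2), '.' pass, move down to (9,2)
Step 10: at (9,2) — EXIT via bottom edge, pos 2
Path length (cell visits): 9

Answer: 9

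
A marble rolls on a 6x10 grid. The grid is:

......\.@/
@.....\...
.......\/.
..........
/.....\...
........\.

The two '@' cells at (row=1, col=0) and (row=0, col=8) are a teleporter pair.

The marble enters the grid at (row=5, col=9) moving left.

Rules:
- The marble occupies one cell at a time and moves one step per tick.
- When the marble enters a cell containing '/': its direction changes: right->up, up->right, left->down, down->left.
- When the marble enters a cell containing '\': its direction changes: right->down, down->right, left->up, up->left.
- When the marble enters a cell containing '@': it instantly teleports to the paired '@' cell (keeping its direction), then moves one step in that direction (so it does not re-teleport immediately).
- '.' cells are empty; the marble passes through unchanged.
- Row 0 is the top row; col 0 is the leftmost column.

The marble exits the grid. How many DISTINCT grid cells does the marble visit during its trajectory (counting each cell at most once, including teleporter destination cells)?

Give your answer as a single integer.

Answer: 6

Derivation:
Step 1: enter (5,9), '.' pass, move left to (5,8)
Step 2: enter (5,8), '\' deflects left->up, move up to (4,8)
Step 3: enter (4,8), '.' pass, move up to (3,8)
Step 4: enter (3,8), '.' pass, move up to (2,8)
Step 5: enter (2,8), '/' deflects up->right, move right to (2,9)
Step 6: enter (2,9), '.' pass, move right to (2,10)
Step 7: at (2,10) — EXIT via right edge, pos 2
Distinct cells visited: 6 (path length 6)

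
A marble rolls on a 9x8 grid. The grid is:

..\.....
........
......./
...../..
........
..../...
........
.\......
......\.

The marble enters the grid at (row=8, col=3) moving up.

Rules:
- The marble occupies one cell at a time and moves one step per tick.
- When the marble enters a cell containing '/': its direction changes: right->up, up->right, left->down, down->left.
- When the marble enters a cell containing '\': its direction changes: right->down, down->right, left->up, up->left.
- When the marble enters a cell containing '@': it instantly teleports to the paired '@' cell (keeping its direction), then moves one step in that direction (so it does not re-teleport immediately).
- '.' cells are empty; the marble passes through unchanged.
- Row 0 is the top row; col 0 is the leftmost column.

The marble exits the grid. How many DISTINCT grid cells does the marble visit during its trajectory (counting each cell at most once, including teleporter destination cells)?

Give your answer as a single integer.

Step 1: enter (8,3), '.' pass, move up to (7,3)
Step 2: enter (7,3), '.' pass, move up to (6,3)
Step 3: enter (6,3), '.' pass, move up to (5,3)
Step 4: enter (5,3), '.' pass, move up to (4,3)
Step 5: enter (4,3), '.' pass, move up to (3,3)
Step 6: enter (3,3), '.' pass, move up to (2,3)
Step 7: enter (2,3), '.' pass, move up to (1,3)
Step 8: enter (1,3), '.' pass, move up to (0,3)
Step 9: enter (0,3), '.' pass, move up to (-1,3)
Step 10: at (-1,3) — EXIT via top edge, pos 3
Distinct cells visited: 9 (path length 9)

Answer: 9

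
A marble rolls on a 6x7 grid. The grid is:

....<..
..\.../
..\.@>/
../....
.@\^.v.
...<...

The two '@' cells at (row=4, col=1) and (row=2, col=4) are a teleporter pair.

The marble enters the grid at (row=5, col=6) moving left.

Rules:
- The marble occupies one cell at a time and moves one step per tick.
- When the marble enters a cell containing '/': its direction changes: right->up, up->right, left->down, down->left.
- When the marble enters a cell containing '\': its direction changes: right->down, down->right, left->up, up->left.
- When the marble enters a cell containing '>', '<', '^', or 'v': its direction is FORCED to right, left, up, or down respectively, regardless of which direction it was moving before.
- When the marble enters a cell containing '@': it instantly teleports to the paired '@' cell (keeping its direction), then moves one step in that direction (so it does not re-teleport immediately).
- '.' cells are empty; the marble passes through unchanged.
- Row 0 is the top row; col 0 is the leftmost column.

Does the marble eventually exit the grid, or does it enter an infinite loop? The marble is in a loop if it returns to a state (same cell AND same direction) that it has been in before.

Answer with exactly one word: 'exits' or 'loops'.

Step 1: enter (5,6), '.' pass, move left to (5,5)
Step 2: enter (5,5), '.' pass, move left to (5,4)
Step 3: enter (5,4), '.' pass, move left to (5,3)
Step 4: enter (5,3), '<' forces left->left, move left to (5,2)
Step 5: enter (5,2), '.' pass, move left to (5,1)
Step 6: enter (5,1), '.' pass, move left to (5,0)
Step 7: enter (5,0), '.' pass, move left to (5,-1)
Step 8: at (5,-1) — EXIT via left edge, pos 5

Answer: exits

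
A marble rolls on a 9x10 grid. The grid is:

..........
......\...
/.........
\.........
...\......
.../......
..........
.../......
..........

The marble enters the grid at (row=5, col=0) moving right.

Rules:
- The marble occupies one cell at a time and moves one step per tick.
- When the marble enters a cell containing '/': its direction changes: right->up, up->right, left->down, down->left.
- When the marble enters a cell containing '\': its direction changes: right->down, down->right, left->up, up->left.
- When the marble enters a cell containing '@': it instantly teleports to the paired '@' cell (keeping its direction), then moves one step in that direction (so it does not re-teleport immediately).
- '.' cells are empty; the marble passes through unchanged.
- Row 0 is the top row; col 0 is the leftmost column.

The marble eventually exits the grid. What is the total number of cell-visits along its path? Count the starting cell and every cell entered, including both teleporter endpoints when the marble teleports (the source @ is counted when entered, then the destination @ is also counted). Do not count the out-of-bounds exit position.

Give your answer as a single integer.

Step 1: enter (5,0), '.' pass, move right to (5,1)
Step 2: enter (5,1), '.' pass, move right to (5,2)
Step 3: enter (5,2), '.' pass, move right to (5,3)
Step 4: enter (5,3), '/' deflects right->up, move up to (4,3)
Step 5: enter (4,3), '\' deflects up->left, move left to (4,2)
Step 6: enter (4,2), '.' pass, move left to (4,1)
Step 7: enter (4,1), '.' pass, move left to (4,0)
Step 8: enter (4,0), '.' pass, move left to (4,-1)
Step 9: at (4,-1) — EXIT via left edge, pos 4
Path length (cell visits): 8

Answer: 8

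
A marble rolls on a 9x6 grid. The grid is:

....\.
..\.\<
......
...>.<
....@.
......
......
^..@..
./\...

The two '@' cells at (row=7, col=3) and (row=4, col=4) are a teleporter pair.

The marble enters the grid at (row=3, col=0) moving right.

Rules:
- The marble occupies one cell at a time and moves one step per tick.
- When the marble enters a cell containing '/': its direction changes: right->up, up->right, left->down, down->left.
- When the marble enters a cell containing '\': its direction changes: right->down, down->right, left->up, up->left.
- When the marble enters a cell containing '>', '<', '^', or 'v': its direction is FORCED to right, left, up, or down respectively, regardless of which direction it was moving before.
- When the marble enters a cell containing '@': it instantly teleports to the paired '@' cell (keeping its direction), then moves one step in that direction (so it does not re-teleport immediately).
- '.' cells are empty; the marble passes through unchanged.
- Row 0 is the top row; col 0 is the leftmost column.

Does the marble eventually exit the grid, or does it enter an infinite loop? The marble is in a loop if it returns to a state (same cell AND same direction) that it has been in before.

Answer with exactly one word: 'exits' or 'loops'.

Answer: loops

Derivation:
Step 1: enter (3,0), '.' pass, move right to (3,1)
Step 2: enter (3,1), '.' pass, move right to (3,2)
Step 3: enter (3,2), '.' pass, move right to (3,3)
Step 4: enter (3,3), '>' forces right->right, move right to (3,4)
Step 5: enter (3,4), '.' pass, move right to (3,5)
Step 6: enter (3,5), '<' forces right->left, move left to (3,4)
Step 7: enter (3,4), '.' pass, move left to (3,3)
Step 8: enter (3,3), '>' forces left->right, move right to (3,4)
Step 9: at (3,4) dir=right — LOOP DETECTED (seen before)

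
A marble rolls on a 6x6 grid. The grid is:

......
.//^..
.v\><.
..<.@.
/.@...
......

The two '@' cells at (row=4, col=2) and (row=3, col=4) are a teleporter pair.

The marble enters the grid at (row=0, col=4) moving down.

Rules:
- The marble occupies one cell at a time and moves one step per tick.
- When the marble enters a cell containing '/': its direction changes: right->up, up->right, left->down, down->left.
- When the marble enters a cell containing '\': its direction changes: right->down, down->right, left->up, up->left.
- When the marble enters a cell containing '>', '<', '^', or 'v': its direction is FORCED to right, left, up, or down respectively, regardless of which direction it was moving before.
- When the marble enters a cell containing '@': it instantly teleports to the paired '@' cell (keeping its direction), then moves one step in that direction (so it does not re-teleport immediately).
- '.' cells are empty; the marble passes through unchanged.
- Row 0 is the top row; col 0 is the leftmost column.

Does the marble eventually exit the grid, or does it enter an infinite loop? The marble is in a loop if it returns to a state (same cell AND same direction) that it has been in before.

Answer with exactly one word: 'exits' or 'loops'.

Step 1: enter (0,4), '.' pass, move down to (1,4)
Step 2: enter (1,4), '.' pass, move down to (2,4)
Step 3: enter (2,4), '<' forces down->left, move left to (2,3)
Step 4: enter (2,3), '>' forces left->right, move right to (2,4)
Step 5: enter (2,4), '<' forces right->left, move left to (2,3)
Step 6: at (2,3) dir=left — LOOP DETECTED (seen before)

Answer: loops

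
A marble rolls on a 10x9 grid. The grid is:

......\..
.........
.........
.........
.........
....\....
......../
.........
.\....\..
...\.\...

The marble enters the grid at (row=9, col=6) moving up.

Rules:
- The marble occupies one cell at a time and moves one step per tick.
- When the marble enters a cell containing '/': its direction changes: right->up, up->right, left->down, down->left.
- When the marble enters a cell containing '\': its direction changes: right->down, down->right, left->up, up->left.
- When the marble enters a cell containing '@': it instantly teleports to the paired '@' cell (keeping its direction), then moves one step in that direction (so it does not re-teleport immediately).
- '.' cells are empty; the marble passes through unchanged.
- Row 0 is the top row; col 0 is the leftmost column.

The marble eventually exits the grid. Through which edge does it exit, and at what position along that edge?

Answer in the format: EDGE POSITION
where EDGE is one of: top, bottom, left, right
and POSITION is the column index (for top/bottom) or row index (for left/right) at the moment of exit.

Answer: top 1

Derivation:
Step 1: enter (9,6), '.' pass, move up to (8,6)
Step 2: enter (8,6), '\' deflects up->left, move left to (8,5)
Step 3: enter (8,5), '.' pass, move left to (8,4)
Step 4: enter (8,4), '.' pass, move left to (8,3)
Step 5: enter (8,3), '.' pass, move left to (8,2)
Step 6: enter (8,2), '.' pass, move left to (8,1)
Step 7: enter (8,1), '\' deflects left->up, move up to (7,1)
Step 8: enter (7,1), '.' pass, move up to (6,1)
Step 9: enter (6,1), '.' pass, move up to (5,1)
Step 10: enter (5,1), '.' pass, move up to (4,1)
Step 11: enter (4,1), '.' pass, move up to (3,1)
Step 12: enter (3,1), '.' pass, move up to (2,1)
Step 13: enter (2,1), '.' pass, move up to (1,1)
Step 14: enter (1,1), '.' pass, move up to (0,1)
Step 15: enter (0,1), '.' pass, move up to (-1,1)
Step 16: at (-1,1) — EXIT via top edge, pos 1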